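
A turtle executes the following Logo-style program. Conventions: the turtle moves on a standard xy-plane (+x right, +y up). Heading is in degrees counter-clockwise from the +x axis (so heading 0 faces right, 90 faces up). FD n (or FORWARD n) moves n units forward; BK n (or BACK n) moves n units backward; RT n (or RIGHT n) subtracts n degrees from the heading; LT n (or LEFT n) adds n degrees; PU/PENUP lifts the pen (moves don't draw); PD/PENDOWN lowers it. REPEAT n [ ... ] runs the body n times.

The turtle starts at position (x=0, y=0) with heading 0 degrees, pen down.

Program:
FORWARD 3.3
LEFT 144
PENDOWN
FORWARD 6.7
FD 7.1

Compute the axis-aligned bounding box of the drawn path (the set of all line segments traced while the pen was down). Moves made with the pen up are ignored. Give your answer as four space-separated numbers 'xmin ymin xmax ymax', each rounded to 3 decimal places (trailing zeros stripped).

Executing turtle program step by step:
Start: pos=(0,0), heading=0, pen down
FD 3.3: (0,0) -> (3.3,0) [heading=0, draw]
LT 144: heading 0 -> 144
PD: pen down
FD 6.7: (3.3,0) -> (-2.12,3.938) [heading=144, draw]
FD 7.1: (-2.12,3.938) -> (-7.864,8.111) [heading=144, draw]
Final: pos=(-7.864,8.111), heading=144, 3 segment(s) drawn

Segment endpoints: x in {-7.864, -2.12, 0, 3.3}, y in {0, 3.938, 8.111}
xmin=-7.864, ymin=0, xmax=3.3, ymax=8.111

Answer: -7.864 0 3.3 8.111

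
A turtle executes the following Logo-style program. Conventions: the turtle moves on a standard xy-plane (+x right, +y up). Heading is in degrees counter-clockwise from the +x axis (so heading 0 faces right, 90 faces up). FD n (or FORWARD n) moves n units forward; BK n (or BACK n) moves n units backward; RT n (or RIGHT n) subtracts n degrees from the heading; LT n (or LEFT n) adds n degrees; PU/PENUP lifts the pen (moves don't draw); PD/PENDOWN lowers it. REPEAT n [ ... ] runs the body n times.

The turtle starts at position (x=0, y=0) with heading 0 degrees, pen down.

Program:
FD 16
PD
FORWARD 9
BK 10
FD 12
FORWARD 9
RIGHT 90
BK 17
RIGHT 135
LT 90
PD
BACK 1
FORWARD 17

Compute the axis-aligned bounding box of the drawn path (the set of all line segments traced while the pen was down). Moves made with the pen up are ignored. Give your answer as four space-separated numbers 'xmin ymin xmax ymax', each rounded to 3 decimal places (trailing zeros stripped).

Executing turtle program step by step:
Start: pos=(0,0), heading=0, pen down
FD 16: (0,0) -> (16,0) [heading=0, draw]
PD: pen down
FD 9: (16,0) -> (25,0) [heading=0, draw]
BK 10: (25,0) -> (15,0) [heading=0, draw]
FD 12: (15,0) -> (27,0) [heading=0, draw]
FD 9: (27,0) -> (36,0) [heading=0, draw]
RT 90: heading 0 -> 270
BK 17: (36,0) -> (36,17) [heading=270, draw]
RT 135: heading 270 -> 135
LT 90: heading 135 -> 225
PD: pen down
BK 1: (36,17) -> (36.707,17.707) [heading=225, draw]
FD 17: (36.707,17.707) -> (24.686,5.686) [heading=225, draw]
Final: pos=(24.686,5.686), heading=225, 8 segment(s) drawn

Segment endpoints: x in {0, 15, 16, 24.686, 25, 27, 36, 36.707}, y in {0, 5.686, 17, 17.707}
xmin=0, ymin=0, xmax=36.707, ymax=17.707

Answer: 0 0 36.707 17.707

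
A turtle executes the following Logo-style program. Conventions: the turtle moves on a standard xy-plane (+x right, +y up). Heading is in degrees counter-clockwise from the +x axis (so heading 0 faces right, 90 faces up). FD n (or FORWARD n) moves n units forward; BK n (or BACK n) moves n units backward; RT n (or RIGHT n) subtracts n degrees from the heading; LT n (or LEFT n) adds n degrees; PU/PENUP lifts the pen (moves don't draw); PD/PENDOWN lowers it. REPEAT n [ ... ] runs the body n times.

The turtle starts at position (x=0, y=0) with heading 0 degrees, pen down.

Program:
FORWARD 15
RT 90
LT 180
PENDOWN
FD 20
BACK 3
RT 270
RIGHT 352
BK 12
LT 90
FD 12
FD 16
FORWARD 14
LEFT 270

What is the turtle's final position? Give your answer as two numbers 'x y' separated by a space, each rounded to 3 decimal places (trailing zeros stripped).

Executing turtle program step by step:
Start: pos=(0,0), heading=0, pen down
FD 15: (0,0) -> (15,0) [heading=0, draw]
RT 90: heading 0 -> 270
LT 180: heading 270 -> 90
PD: pen down
FD 20: (15,0) -> (15,20) [heading=90, draw]
BK 3: (15,20) -> (15,17) [heading=90, draw]
RT 270: heading 90 -> 180
RT 352: heading 180 -> 188
BK 12: (15,17) -> (26.883,18.67) [heading=188, draw]
LT 90: heading 188 -> 278
FD 12: (26.883,18.67) -> (28.553,6.787) [heading=278, draw]
FD 16: (28.553,6.787) -> (30.78,-9.057) [heading=278, draw]
FD 14: (30.78,-9.057) -> (32.728,-22.921) [heading=278, draw]
LT 270: heading 278 -> 188
Final: pos=(32.728,-22.921), heading=188, 7 segment(s) drawn

Answer: 32.728 -22.921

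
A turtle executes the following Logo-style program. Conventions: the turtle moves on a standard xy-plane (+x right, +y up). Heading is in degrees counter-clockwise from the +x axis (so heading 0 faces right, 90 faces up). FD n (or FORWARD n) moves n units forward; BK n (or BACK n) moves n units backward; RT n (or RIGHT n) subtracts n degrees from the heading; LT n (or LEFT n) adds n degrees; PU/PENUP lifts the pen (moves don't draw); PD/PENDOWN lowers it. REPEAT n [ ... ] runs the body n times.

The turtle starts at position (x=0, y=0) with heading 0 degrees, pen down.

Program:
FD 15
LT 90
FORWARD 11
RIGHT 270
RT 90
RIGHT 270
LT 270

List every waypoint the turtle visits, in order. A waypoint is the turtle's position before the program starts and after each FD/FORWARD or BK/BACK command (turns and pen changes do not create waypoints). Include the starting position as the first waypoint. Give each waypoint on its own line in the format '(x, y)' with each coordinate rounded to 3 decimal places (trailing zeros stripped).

Answer: (0, 0)
(15, 0)
(15, 11)

Derivation:
Executing turtle program step by step:
Start: pos=(0,0), heading=0, pen down
FD 15: (0,0) -> (15,0) [heading=0, draw]
LT 90: heading 0 -> 90
FD 11: (15,0) -> (15,11) [heading=90, draw]
RT 270: heading 90 -> 180
RT 90: heading 180 -> 90
RT 270: heading 90 -> 180
LT 270: heading 180 -> 90
Final: pos=(15,11), heading=90, 2 segment(s) drawn
Waypoints (3 total):
(0, 0)
(15, 0)
(15, 11)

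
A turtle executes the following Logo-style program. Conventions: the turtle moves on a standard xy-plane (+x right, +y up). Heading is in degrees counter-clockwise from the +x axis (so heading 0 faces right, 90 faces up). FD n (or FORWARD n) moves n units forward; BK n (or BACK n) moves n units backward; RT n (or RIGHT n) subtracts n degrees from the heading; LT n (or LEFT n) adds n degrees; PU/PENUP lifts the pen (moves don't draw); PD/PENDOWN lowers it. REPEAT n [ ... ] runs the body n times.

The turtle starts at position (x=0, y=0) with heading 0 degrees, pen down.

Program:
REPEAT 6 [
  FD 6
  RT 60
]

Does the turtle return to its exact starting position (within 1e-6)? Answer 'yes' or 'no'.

Answer: yes

Derivation:
Executing turtle program step by step:
Start: pos=(0,0), heading=0, pen down
REPEAT 6 [
  -- iteration 1/6 --
  FD 6: (0,0) -> (6,0) [heading=0, draw]
  RT 60: heading 0 -> 300
  -- iteration 2/6 --
  FD 6: (6,0) -> (9,-5.196) [heading=300, draw]
  RT 60: heading 300 -> 240
  -- iteration 3/6 --
  FD 6: (9,-5.196) -> (6,-10.392) [heading=240, draw]
  RT 60: heading 240 -> 180
  -- iteration 4/6 --
  FD 6: (6,-10.392) -> (0,-10.392) [heading=180, draw]
  RT 60: heading 180 -> 120
  -- iteration 5/6 --
  FD 6: (0,-10.392) -> (-3,-5.196) [heading=120, draw]
  RT 60: heading 120 -> 60
  -- iteration 6/6 --
  FD 6: (-3,-5.196) -> (0,0) [heading=60, draw]
  RT 60: heading 60 -> 0
]
Final: pos=(0,0), heading=0, 6 segment(s) drawn

Start position: (0, 0)
Final position: (0, 0)
Distance = 0; < 1e-6 -> CLOSED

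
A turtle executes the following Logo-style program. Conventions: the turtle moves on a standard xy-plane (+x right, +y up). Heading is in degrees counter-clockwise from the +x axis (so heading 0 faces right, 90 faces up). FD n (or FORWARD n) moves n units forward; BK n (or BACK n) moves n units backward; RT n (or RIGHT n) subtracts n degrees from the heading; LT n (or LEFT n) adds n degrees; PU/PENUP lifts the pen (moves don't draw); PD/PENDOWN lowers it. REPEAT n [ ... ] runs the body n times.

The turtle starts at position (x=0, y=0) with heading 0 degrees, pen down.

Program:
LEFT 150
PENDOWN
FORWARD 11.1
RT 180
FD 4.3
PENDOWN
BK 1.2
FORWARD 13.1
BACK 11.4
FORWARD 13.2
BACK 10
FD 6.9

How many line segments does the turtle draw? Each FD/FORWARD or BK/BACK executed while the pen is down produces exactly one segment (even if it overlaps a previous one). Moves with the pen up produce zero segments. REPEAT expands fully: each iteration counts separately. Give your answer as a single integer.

Answer: 8

Derivation:
Executing turtle program step by step:
Start: pos=(0,0), heading=0, pen down
LT 150: heading 0 -> 150
PD: pen down
FD 11.1: (0,0) -> (-9.613,5.55) [heading=150, draw]
RT 180: heading 150 -> 330
FD 4.3: (-9.613,5.55) -> (-5.889,3.4) [heading=330, draw]
PD: pen down
BK 1.2: (-5.889,3.4) -> (-6.928,4) [heading=330, draw]
FD 13.1: (-6.928,4) -> (4.417,-2.55) [heading=330, draw]
BK 11.4: (4.417,-2.55) -> (-5.456,3.15) [heading=330, draw]
FD 13.2: (-5.456,3.15) -> (5.976,-3.45) [heading=330, draw]
BK 10: (5.976,-3.45) -> (-2.685,1.55) [heading=330, draw]
FD 6.9: (-2.685,1.55) -> (3.291,-1.9) [heading=330, draw]
Final: pos=(3.291,-1.9), heading=330, 8 segment(s) drawn
Segments drawn: 8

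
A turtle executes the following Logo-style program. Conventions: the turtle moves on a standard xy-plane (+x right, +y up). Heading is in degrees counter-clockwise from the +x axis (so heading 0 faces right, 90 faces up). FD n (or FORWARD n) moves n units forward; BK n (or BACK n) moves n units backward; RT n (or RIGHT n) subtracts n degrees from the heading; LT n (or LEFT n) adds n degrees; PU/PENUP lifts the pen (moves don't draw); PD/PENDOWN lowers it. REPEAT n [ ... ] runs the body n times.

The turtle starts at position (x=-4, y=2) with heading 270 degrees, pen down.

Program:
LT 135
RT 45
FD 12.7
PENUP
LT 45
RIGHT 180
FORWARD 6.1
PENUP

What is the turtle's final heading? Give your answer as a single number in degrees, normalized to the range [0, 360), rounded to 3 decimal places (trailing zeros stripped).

Answer: 225

Derivation:
Executing turtle program step by step:
Start: pos=(-4,2), heading=270, pen down
LT 135: heading 270 -> 45
RT 45: heading 45 -> 0
FD 12.7: (-4,2) -> (8.7,2) [heading=0, draw]
PU: pen up
LT 45: heading 0 -> 45
RT 180: heading 45 -> 225
FD 6.1: (8.7,2) -> (4.387,-2.313) [heading=225, move]
PU: pen up
Final: pos=(4.387,-2.313), heading=225, 1 segment(s) drawn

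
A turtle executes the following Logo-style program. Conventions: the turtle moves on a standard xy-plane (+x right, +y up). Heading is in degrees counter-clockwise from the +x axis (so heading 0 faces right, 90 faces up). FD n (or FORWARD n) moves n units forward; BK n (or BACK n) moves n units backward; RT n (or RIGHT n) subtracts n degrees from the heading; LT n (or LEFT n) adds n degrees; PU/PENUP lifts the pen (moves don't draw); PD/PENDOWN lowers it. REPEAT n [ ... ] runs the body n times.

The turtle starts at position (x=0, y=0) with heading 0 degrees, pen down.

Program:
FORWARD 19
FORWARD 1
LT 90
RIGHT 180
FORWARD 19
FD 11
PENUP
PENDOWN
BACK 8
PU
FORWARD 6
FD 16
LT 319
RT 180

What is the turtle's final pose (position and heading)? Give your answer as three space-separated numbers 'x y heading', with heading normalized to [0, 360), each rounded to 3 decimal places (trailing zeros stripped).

Executing turtle program step by step:
Start: pos=(0,0), heading=0, pen down
FD 19: (0,0) -> (19,0) [heading=0, draw]
FD 1: (19,0) -> (20,0) [heading=0, draw]
LT 90: heading 0 -> 90
RT 180: heading 90 -> 270
FD 19: (20,0) -> (20,-19) [heading=270, draw]
FD 11: (20,-19) -> (20,-30) [heading=270, draw]
PU: pen up
PD: pen down
BK 8: (20,-30) -> (20,-22) [heading=270, draw]
PU: pen up
FD 6: (20,-22) -> (20,-28) [heading=270, move]
FD 16: (20,-28) -> (20,-44) [heading=270, move]
LT 319: heading 270 -> 229
RT 180: heading 229 -> 49
Final: pos=(20,-44), heading=49, 5 segment(s) drawn

Answer: 20 -44 49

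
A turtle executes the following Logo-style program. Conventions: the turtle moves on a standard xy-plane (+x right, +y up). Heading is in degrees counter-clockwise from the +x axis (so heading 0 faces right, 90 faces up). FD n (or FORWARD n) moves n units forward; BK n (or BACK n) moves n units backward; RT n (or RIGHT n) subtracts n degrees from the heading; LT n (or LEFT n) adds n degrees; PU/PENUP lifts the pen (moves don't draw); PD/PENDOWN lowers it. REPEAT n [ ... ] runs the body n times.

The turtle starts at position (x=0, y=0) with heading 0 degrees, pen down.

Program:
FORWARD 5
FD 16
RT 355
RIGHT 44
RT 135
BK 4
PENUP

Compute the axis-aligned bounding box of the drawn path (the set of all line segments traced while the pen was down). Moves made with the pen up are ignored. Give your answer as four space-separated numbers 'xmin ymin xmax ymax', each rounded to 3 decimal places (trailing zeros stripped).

Answer: 0 0 24.978 0.418

Derivation:
Executing turtle program step by step:
Start: pos=(0,0), heading=0, pen down
FD 5: (0,0) -> (5,0) [heading=0, draw]
FD 16: (5,0) -> (21,0) [heading=0, draw]
RT 355: heading 0 -> 5
RT 44: heading 5 -> 321
RT 135: heading 321 -> 186
BK 4: (21,0) -> (24.978,0.418) [heading=186, draw]
PU: pen up
Final: pos=(24.978,0.418), heading=186, 3 segment(s) drawn

Segment endpoints: x in {0, 5, 21, 24.978}, y in {0, 0.418}
xmin=0, ymin=0, xmax=24.978, ymax=0.418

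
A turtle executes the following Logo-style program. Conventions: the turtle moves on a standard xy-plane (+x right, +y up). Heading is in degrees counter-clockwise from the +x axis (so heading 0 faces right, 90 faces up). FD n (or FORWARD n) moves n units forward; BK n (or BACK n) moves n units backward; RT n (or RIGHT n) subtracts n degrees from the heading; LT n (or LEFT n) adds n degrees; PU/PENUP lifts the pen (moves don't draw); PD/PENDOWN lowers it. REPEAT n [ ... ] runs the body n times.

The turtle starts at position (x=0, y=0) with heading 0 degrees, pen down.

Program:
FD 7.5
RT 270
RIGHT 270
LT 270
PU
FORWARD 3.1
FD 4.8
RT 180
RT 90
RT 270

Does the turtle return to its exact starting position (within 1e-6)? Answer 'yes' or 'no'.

Executing turtle program step by step:
Start: pos=(0,0), heading=0, pen down
FD 7.5: (0,0) -> (7.5,0) [heading=0, draw]
RT 270: heading 0 -> 90
RT 270: heading 90 -> 180
LT 270: heading 180 -> 90
PU: pen up
FD 3.1: (7.5,0) -> (7.5,3.1) [heading=90, move]
FD 4.8: (7.5,3.1) -> (7.5,7.9) [heading=90, move]
RT 180: heading 90 -> 270
RT 90: heading 270 -> 180
RT 270: heading 180 -> 270
Final: pos=(7.5,7.9), heading=270, 1 segment(s) drawn

Start position: (0, 0)
Final position: (7.5, 7.9)
Distance = 10.893; >= 1e-6 -> NOT closed

Answer: no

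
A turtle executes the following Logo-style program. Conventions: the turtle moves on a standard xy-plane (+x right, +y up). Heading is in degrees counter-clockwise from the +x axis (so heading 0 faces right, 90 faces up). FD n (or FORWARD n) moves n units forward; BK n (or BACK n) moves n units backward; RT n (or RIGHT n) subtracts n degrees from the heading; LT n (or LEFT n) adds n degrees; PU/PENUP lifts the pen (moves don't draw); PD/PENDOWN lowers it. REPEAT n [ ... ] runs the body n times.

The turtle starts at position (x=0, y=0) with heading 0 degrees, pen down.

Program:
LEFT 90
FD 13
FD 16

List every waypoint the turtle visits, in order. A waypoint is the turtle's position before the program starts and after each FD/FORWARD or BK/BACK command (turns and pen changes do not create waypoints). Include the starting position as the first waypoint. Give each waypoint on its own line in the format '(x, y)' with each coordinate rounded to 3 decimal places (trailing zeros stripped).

Answer: (0, 0)
(0, 13)
(0, 29)

Derivation:
Executing turtle program step by step:
Start: pos=(0,0), heading=0, pen down
LT 90: heading 0 -> 90
FD 13: (0,0) -> (0,13) [heading=90, draw]
FD 16: (0,13) -> (0,29) [heading=90, draw]
Final: pos=(0,29), heading=90, 2 segment(s) drawn
Waypoints (3 total):
(0, 0)
(0, 13)
(0, 29)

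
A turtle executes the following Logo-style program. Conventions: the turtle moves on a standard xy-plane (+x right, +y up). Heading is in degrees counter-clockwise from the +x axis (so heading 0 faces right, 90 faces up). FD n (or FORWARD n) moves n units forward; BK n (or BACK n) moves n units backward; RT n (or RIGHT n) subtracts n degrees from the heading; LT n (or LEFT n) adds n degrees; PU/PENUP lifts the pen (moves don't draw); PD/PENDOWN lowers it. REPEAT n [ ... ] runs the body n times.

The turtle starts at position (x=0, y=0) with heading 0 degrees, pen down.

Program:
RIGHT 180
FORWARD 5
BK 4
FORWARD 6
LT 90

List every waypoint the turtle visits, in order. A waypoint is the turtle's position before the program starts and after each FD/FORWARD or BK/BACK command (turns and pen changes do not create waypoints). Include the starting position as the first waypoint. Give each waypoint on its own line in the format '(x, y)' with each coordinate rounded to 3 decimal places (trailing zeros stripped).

Answer: (0, 0)
(-5, 0)
(-1, 0)
(-7, 0)

Derivation:
Executing turtle program step by step:
Start: pos=(0,0), heading=0, pen down
RT 180: heading 0 -> 180
FD 5: (0,0) -> (-5,0) [heading=180, draw]
BK 4: (-5,0) -> (-1,0) [heading=180, draw]
FD 6: (-1,0) -> (-7,0) [heading=180, draw]
LT 90: heading 180 -> 270
Final: pos=(-7,0), heading=270, 3 segment(s) drawn
Waypoints (4 total):
(0, 0)
(-5, 0)
(-1, 0)
(-7, 0)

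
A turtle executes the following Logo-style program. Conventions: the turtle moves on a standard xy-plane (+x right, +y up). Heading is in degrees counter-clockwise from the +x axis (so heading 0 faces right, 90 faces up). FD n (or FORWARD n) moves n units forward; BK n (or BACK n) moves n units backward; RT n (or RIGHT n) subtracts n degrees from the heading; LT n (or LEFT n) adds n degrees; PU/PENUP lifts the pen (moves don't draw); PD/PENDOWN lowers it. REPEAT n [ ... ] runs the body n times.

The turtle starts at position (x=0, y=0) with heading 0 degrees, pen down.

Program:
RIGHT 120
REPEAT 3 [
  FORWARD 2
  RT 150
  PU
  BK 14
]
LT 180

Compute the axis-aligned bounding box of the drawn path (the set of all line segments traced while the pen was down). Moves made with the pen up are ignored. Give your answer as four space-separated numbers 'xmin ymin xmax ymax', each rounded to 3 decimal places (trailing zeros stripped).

Answer: -1 -1.732 0 0

Derivation:
Executing turtle program step by step:
Start: pos=(0,0), heading=0, pen down
RT 120: heading 0 -> 240
REPEAT 3 [
  -- iteration 1/3 --
  FD 2: (0,0) -> (-1,-1.732) [heading=240, draw]
  RT 150: heading 240 -> 90
  PU: pen up
  BK 14: (-1,-1.732) -> (-1,-15.732) [heading=90, move]
  -- iteration 2/3 --
  FD 2: (-1,-15.732) -> (-1,-13.732) [heading=90, move]
  RT 150: heading 90 -> 300
  PU: pen up
  BK 14: (-1,-13.732) -> (-8,-1.608) [heading=300, move]
  -- iteration 3/3 --
  FD 2: (-8,-1.608) -> (-7,-3.34) [heading=300, move]
  RT 150: heading 300 -> 150
  PU: pen up
  BK 14: (-7,-3.34) -> (5.124,-10.34) [heading=150, move]
]
LT 180: heading 150 -> 330
Final: pos=(5.124,-10.34), heading=330, 1 segment(s) drawn

Segment endpoints: x in {-1, 0}, y in {-1.732, 0}
xmin=-1, ymin=-1.732, xmax=0, ymax=0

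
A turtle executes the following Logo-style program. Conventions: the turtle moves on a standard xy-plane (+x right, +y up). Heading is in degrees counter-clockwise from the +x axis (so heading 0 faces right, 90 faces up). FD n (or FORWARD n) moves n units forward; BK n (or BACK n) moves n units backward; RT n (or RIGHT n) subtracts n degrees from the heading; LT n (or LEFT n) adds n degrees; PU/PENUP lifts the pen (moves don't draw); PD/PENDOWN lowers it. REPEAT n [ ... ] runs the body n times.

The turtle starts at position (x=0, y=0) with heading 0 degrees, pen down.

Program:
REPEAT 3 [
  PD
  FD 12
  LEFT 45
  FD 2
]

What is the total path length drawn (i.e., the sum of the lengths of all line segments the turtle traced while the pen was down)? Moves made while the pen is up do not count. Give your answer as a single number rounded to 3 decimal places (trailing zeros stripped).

Executing turtle program step by step:
Start: pos=(0,0), heading=0, pen down
REPEAT 3 [
  -- iteration 1/3 --
  PD: pen down
  FD 12: (0,0) -> (12,0) [heading=0, draw]
  LT 45: heading 0 -> 45
  FD 2: (12,0) -> (13.414,1.414) [heading=45, draw]
  -- iteration 2/3 --
  PD: pen down
  FD 12: (13.414,1.414) -> (21.899,9.899) [heading=45, draw]
  LT 45: heading 45 -> 90
  FD 2: (21.899,9.899) -> (21.899,11.899) [heading=90, draw]
  -- iteration 3/3 --
  PD: pen down
  FD 12: (21.899,11.899) -> (21.899,23.899) [heading=90, draw]
  LT 45: heading 90 -> 135
  FD 2: (21.899,23.899) -> (20.485,25.314) [heading=135, draw]
]
Final: pos=(20.485,25.314), heading=135, 6 segment(s) drawn

Segment lengths:
  seg 1: (0,0) -> (12,0), length = 12
  seg 2: (12,0) -> (13.414,1.414), length = 2
  seg 3: (13.414,1.414) -> (21.899,9.899), length = 12
  seg 4: (21.899,9.899) -> (21.899,11.899), length = 2
  seg 5: (21.899,11.899) -> (21.899,23.899), length = 12
  seg 6: (21.899,23.899) -> (20.485,25.314), length = 2
Total = 42

Answer: 42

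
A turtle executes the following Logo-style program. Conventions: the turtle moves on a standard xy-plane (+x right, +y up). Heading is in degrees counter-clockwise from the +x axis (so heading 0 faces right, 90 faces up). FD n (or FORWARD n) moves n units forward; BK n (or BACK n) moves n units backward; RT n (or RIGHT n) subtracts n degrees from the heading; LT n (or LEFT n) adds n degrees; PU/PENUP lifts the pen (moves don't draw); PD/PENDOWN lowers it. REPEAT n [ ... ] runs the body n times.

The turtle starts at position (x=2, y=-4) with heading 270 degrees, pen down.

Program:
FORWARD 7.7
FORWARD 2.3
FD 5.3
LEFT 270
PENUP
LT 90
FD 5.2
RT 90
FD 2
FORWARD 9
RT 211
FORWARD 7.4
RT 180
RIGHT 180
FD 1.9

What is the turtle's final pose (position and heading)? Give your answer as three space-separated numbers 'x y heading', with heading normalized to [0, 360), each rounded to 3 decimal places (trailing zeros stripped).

Answer: -1.028 -29.29 329

Derivation:
Executing turtle program step by step:
Start: pos=(2,-4), heading=270, pen down
FD 7.7: (2,-4) -> (2,-11.7) [heading=270, draw]
FD 2.3: (2,-11.7) -> (2,-14) [heading=270, draw]
FD 5.3: (2,-14) -> (2,-19.3) [heading=270, draw]
LT 270: heading 270 -> 180
PU: pen up
LT 90: heading 180 -> 270
FD 5.2: (2,-19.3) -> (2,-24.5) [heading=270, move]
RT 90: heading 270 -> 180
FD 2: (2,-24.5) -> (0,-24.5) [heading=180, move]
FD 9: (0,-24.5) -> (-9,-24.5) [heading=180, move]
RT 211: heading 180 -> 329
FD 7.4: (-9,-24.5) -> (-2.657,-28.311) [heading=329, move]
RT 180: heading 329 -> 149
RT 180: heading 149 -> 329
FD 1.9: (-2.657,-28.311) -> (-1.028,-29.29) [heading=329, move]
Final: pos=(-1.028,-29.29), heading=329, 3 segment(s) drawn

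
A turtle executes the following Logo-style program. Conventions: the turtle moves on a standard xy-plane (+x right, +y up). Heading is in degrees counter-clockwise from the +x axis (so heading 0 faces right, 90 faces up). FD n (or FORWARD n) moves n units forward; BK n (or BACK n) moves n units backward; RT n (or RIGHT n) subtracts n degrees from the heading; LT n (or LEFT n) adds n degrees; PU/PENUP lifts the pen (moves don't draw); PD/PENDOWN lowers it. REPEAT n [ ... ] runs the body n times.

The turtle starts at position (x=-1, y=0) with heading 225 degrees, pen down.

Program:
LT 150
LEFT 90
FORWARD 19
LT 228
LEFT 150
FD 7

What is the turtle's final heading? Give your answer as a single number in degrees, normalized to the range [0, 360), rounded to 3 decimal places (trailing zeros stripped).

Executing turtle program step by step:
Start: pos=(-1,0), heading=225, pen down
LT 150: heading 225 -> 15
LT 90: heading 15 -> 105
FD 19: (-1,0) -> (-5.918,18.353) [heading=105, draw]
LT 228: heading 105 -> 333
LT 150: heading 333 -> 123
FD 7: (-5.918,18.353) -> (-9.73,24.223) [heading=123, draw]
Final: pos=(-9.73,24.223), heading=123, 2 segment(s) drawn

Answer: 123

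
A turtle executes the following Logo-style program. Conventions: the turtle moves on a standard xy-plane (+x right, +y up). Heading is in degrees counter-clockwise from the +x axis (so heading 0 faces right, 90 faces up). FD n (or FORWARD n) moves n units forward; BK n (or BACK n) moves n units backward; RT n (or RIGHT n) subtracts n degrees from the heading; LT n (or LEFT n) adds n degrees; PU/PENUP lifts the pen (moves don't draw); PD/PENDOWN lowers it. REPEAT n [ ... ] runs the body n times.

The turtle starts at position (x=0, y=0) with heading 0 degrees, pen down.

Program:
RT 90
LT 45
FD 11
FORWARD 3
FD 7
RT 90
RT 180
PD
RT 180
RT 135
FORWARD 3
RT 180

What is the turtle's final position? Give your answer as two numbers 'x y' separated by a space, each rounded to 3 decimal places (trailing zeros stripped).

Answer: 14.849 -11.849

Derivation:
Executing turtle program step by step:
Start: pos=(0,0), heading=0, pen down
RT 90: heading 0 -> 270
LT 45: heading 270 -> 315
FD 11: (0,0) -> (7.778,-7.778) [heading=315, draw]
FD 3: (7.778,-7.778) -> (9.899,-9.899) [heading=315, draw]
FD 7: (9.899,-9.899) -> (14.849,-14.849) [heading=315, draw]
RT 90: heading 315 -> 225
RT 180: heading 225 -> 45
PD: pen down
RT 180: heading 45 -> 225
RT 135: heading 225 -> 90
FD 3: (14.849,-14.849) -> (14.849,-11.849) [heading=90, draw]
RT 180: heading 90 -> 270
Final: pos=(14.849,-11.849), heading=270, 4 segment(s) drawn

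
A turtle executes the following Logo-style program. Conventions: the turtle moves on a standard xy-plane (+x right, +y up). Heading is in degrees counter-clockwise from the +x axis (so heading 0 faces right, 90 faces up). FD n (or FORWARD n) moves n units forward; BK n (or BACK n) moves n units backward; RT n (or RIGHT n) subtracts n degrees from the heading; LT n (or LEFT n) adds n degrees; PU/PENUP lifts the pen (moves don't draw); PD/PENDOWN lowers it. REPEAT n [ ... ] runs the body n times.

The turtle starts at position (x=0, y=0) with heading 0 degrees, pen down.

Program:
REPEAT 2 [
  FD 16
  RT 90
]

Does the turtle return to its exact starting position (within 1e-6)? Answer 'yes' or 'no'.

Executing turtle program step by step:
Start: pos=(0,0), heading=0, pen down
REPEAT 2 [
  -- iteration 1/2 --
  FD 16: (0,0) -> (16,0) [heading=0, draw]
  RT 90: heading 0 -> 270
  -- iteration 2/2 --
  FD 16: (16,0) -> (16,-16) [heading=270, draw]
  RT 90: heading 270 -> 180
]
Final: pos=(16,-16), heading=180, 2 segment(s) drawn

Start position: (0, 0)
Final position: (16, -16)
Distance = 22.627; >= 1e-6 -> NOT closed

Answer: no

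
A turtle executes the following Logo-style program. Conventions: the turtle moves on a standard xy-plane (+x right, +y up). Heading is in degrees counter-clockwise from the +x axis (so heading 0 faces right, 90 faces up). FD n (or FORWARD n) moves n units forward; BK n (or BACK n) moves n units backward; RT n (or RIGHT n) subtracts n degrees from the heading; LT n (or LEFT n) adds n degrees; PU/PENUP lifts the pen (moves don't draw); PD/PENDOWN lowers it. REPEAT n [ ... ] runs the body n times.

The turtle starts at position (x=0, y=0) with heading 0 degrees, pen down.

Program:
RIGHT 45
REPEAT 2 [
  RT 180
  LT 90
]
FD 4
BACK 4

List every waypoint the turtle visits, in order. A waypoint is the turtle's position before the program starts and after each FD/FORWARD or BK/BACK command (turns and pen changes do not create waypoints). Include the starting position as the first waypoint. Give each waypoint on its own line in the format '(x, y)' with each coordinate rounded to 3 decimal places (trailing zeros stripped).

Executing turtle program step by step:
Start: pos=(0,0), heading=0, pen down
RT 45: heading 0 -> 315
REPEAT 2 [
  -- iteration 1/2 --
  RT 180: heading 315 -> 135
  LT 90: heading 135 -> 225
  -- iteration 2/2 --
  RT 180: heading 225 -> 45
  LT 90: heading 45 -> 135
]
FD 4: (0,0) -> (-2.828,2.828) [heading=135, draw]
BK 4: (-2.828,2.828) -> (0,0) [heading=135, draw]
Final: pos=(0,0), heading=135, 2 segment(s) drawn
Waypoints (3 total):
(0, 0)
(-2.828, 2.828)
(0, 0)

Answer: (0, 0)
(-2.828, 2.828)
(0, 0)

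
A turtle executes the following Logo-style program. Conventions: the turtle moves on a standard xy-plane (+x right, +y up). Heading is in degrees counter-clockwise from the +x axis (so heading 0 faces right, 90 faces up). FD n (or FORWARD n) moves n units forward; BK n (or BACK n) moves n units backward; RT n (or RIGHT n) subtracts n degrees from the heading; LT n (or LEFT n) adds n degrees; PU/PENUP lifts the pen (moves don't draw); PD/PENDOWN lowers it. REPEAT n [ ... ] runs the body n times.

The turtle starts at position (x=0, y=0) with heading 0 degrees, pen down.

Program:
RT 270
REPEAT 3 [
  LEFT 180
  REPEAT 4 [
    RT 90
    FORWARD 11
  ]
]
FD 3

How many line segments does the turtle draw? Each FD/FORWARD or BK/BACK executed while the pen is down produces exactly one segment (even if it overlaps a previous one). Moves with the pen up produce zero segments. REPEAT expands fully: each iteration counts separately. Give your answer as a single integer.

Answer: 13

Derivation:
Executing turtle program step by step:
Start: pos=(0,0), heading=0, pen down
RT 270: heading 0 -> 90
REPEAT 3 [
  -- iteration 1/3 --
  LT 180: heading 90 -> 270
  REPEAT 4 [
    -- iteration 1/4 --
    RT 90: heading 270 -> 180
    FD 11: (0,0) -> (-11,0) [heading=180, draw]
    -- iteration 2/4 --
    RT 90: heading 180 -> 90
    FD 11: (-11,0) -> (-11,11) [heading=90, draw]
    -- iteration 3/4 --
    RT 90: heading 90 -> 0
    FD 11: (-11,11) -> (0,11) [heading=0, draw]
    -- iteration 4/4 --
    RT 90: heading 0 -> 270
    FD 11: (0,11) -> (0,0) [heading=270, draw]
  ]
  -- iteration 2/3 --
  LT 180: heading 270 -> 90
  REPEAT 4 [
    -- iteration 1/4 --
    RT 90: heading 90 -> 0
    FD 11: (0,0) -> (11,0) [heading=0, draw]
    -- iteration 2/4 --
    RT 90: heading 0 -> 270
    FD 11: (11,0) -> (11,-11) [heading=270, draw]
    -- iteration 3/4 --
    RT 90: heading 270 -> 180
    FD 11: (11,-11) -> (0,-11) [heading=180, draw]
    -- iteration 4/4 --
    RT 90: heading 180 -> 90
    FD 11: (0,-11) -> (0,0) [heading=90, draw]
  ]
  -- iteration 3/3 --
  LT 180: heading 90 -> 270
  REPEAT 4 [
    -- iteration 1/4 --
    RT 90: heading 270 -> 180
    FD 11: (0,0) -> (-11,0) [heading=180, draw]
    -- iteration 2/4 --
    RT 90: heading 180 -> 90
    FD 11: (-11,0) -> (-11,11) [heading=90, draw]
    -- iteration 3/4 --
    RT 90: heading 90 -> 0
    FD 11: (-11,11) -> (0,11) [heading=0, draw]
    -- iteration 4/4 --
    RT 90: heading 0 -> 270
    FD 11: (0,11) -> (0,0) [heading=270, draw]
  ]
]
FD 3: (0,0) -> (0,-3) [heading=270, draw]
Final: pos=(0,-3), heading=270, 13 segment(s) drawn
Segments drawn: 13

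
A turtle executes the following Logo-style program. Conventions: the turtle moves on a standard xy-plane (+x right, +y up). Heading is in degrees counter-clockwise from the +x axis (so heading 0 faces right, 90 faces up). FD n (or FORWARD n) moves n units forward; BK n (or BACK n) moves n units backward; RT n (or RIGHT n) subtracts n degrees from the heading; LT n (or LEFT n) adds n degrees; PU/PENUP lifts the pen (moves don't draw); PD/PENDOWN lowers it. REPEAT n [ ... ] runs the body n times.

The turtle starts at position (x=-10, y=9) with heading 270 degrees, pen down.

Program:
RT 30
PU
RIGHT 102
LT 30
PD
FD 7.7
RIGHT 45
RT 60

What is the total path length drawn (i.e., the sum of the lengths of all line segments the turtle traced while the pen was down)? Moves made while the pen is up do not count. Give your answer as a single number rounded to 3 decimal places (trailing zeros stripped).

Executing turtle program step by step:
Start: pos=(-10,9), heading=270, pen down
RT 30: heading 270 -> 240
PU: pen up
RT 102: heading 240 -> 138
LT 30: heading 138 -> 168
PD: pen down
FD 7.7: (-10,9) -> (-17.532,10.601) [heading=168, draw]
RT 45: heading 168 -> 123
RT 60: heading 123 -> 63
Final: pos=(-17.532,10.601), heading=63, 1 segment(s) drawn

Segment lengths:
  seg 1: (-10,9) -> (-17.532,10.601), length = 7.7
Total = 7.7

Answer: 7.7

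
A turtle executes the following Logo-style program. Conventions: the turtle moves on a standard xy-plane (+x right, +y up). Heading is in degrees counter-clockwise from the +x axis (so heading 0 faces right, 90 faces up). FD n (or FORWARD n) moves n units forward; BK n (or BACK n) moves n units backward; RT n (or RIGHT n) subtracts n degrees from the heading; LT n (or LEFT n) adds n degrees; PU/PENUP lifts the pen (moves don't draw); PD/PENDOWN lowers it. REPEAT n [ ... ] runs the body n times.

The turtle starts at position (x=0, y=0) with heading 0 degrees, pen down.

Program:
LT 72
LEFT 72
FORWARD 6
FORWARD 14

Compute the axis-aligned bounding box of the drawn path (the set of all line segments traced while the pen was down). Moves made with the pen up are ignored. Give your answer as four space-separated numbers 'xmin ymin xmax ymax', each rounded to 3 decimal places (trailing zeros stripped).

Answer: -16.18 0 0 11.756

Derivation:
Executing turtle program step by step:
Start: pos=(0,0), heading=0, pen down
LT 72: heading 0 -> 72
LT 72: heading 72 -> 144
FD 6: (0,0) -> (-4.854,3.527) [heading=144, draw]
FD 14: (-4.854,3.527) -> (-16.18,11.756) [heading=144, draw]
Final: pos=(-16.18,11.756), heading=144, 2 segment(s) drawn

Segment endpoints: x in {-16.18, -4.854, 0}, y in {0, 3.527, 11.756}
xmin=-16.18, ymin=0, xmax=0, ymax=11.756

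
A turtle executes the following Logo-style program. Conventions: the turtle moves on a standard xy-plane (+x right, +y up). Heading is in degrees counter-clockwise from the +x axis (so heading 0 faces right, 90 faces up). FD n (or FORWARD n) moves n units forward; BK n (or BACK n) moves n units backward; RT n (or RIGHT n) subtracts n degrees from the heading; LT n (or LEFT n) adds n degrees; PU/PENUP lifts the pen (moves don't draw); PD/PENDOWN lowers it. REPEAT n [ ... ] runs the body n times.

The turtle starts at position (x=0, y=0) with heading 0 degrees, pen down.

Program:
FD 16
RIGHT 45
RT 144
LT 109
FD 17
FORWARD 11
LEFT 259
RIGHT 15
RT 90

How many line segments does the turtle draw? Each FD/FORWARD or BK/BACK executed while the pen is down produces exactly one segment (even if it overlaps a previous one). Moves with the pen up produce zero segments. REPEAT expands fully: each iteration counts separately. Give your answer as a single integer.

Executing turtle program step by step:
Start: pos=(0,0), heading=0, pen down
FD 16: (0,0) -> (16,0) [heading=0, draw]
RT 45: heading 0 -> 315
RT 144: heading 315 -> 171
LT 109: heading 171 -> 280
FD 17: (16,0) -> (18.952,-16.742) [heading=280, draw]
FD 11: (18.952,-16.742) -> (20.862,-27.575) [heading=280, draw]
LT 259: heading 280 -> 179
RT 15: heading 179 -> 164
RT 90: heading 164 -> 74
Final: pos=(20.862,-27.575), heading=74, 3 segment(s) drawn
Segments drawn: 3

Answer: 3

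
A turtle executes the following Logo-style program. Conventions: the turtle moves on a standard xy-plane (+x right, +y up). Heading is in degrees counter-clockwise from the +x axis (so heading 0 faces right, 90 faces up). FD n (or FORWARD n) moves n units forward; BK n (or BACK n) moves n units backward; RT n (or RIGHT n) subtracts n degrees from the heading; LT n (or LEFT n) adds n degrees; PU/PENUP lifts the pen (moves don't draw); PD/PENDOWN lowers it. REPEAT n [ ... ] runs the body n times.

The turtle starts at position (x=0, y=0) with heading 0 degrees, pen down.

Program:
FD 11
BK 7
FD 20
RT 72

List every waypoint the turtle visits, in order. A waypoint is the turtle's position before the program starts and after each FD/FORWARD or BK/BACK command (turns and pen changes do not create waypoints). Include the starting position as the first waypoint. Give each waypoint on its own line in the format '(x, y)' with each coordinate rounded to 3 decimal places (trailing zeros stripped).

Executing turtle program step by step:
Start: pos=(0,0), heading=0, pen down
FD 11: (0,0) -> (11,0) [heading=0, draw]
BK 7: (11,0) -> (4,0) [heading=0, draw]
FD 20: (4,0) -> (24,0) [heading=0, draw]
RT 72: heading 0 -> 288
Final: pos=(24,0), heading=288, 3 segment(s) drawn
Waypoints (4 total):
(0, 0)
(11, 0)
(4, 0)
(24, 0)

Answer: (0, 0)
(11, 0)
(4, 0)
(24, 0)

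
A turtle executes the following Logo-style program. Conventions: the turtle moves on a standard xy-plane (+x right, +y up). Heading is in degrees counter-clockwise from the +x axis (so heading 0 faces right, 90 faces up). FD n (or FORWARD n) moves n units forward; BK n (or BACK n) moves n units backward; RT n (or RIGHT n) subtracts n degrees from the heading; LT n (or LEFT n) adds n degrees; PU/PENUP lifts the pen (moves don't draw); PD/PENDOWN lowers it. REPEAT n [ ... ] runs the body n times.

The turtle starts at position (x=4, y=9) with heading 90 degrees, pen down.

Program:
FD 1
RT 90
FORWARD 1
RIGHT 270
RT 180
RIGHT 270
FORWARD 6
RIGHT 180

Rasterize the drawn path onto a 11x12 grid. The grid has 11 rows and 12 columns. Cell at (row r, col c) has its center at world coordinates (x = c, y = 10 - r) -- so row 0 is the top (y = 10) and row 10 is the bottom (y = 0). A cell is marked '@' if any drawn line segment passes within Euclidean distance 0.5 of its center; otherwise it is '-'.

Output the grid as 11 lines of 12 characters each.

Answer: ----@@@@@@@@
----@-------
------------
------------
------------
------------
------------
------------
------------
------------
------------

Derivation:
Segment 0: (4,9) -> (4,10)
Segment 1: (4,10) -> (5,10)
Segment 2: (5,10) -> (11,10)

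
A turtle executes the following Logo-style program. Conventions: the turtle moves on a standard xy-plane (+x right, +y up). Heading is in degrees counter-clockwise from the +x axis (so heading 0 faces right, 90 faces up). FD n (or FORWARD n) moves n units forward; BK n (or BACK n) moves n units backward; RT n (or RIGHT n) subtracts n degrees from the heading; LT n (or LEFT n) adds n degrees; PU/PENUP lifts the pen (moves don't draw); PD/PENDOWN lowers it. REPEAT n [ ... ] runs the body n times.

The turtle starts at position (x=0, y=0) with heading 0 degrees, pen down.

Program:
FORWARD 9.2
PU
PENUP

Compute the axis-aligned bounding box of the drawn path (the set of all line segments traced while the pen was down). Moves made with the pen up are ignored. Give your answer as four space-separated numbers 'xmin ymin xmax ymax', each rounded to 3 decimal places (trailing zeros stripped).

Executing turtle program step by step:
Start: pos=(0,0), heading=0, pen down
FD 9.2: (0,0) -> (9.2,0) [heading=0, draw]
PU: pen up
PU: pen up
Final: pos=(9.2,0), heading=0, 1 segment(s) drawn

Segment endpoints: x in {0, 9.2}, y in {0}
xmin=0, ymin=0, xmax=9.2, ymax=0

Answer: 0 0 9.2 0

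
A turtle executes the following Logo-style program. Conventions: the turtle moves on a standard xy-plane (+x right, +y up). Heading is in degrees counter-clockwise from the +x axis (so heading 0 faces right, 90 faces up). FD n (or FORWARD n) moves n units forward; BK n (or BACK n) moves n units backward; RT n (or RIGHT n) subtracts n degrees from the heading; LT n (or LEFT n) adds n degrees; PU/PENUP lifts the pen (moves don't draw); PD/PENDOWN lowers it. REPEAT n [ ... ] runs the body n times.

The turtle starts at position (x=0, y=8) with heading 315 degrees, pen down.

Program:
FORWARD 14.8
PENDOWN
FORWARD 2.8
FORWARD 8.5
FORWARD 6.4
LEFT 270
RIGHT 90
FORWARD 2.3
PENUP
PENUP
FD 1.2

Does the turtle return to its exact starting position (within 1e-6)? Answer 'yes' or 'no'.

Answer: no

Derivation:
Executing turtle program step by step:
Start: pos=(0,8), heading=315, pen down
FD 14.8: (0,8) -> (10.465,-2.465) [heading=315, draw]
PD: pen down
FD 2.8: (10.465,-2.465) -> (12.445,-4.445) [heading=315, draw]
FD 8.5: (12.445,-4.445) -> (18.455,-10.455) [heading=315, draw]
FD 6.4: (18.455,-10.455) -> (22.981,-14.981) [heading=315, draw]
LT 270: heading 315 -> 225
RT 90: heading 225 -> 135
FD 2.3: (22.981,-14.981) -> (21.355,-13.355) [heading=135, draw]
PU: pen up
PU: pen up
FD 1.2: (21.355,-13.355) -> (20.506,-12.506) [heading=135, move]
Final: pos=(20.506,-12.506), heading=135, 5 segment(s) drawn

Start position: (0, 8)
Final position: (20.506, -12.506)
Distance = 29; >= 1e-6 -> NOT closed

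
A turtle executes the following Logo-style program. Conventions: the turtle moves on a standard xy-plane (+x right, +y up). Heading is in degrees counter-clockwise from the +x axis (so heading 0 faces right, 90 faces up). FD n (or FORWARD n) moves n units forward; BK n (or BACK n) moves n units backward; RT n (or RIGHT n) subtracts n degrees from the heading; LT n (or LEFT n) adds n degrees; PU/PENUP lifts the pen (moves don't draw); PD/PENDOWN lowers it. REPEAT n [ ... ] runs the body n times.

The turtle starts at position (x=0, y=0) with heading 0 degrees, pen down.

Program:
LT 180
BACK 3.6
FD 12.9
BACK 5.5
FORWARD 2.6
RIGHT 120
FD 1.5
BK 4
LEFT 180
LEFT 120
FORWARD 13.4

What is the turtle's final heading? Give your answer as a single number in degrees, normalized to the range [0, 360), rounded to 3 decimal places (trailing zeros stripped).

Executing turtle program step by step:
Start: pos=(0,0), heading=0, pen down
LT 180: heading 0 -> 180
BK 3.6: (0,0) -> (3.6,0) [heading=180, draw]
FD 12.9: (3.6,0) -> (-9.3,0) [heading=180, draw]
BK 5.5: (-9.3,0) -> (-3.8,0) [heading=180, draw]
FD 2.6: (-3.8,0) -> (-6.4,0) [heading=180, draw]
RT 120: heading 180 -> 60
FD 1.5: (-6.4,0) -> (-5.65,1.299) [heading=60, draw]
BK 4: (-5.65,1.299) -> (-7.65,-2.165) [heading=60, draw]
LT 180: heading 60 -> 240
LT 120: heading 240 -> 0
FD 13.4: (-7.65,-2.165) -> (5.75,-2.165) [heading=0, draw]
Final: pos=(5.75,-2.165), heading=0, 7 segment(s) drawn

Answer: 0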